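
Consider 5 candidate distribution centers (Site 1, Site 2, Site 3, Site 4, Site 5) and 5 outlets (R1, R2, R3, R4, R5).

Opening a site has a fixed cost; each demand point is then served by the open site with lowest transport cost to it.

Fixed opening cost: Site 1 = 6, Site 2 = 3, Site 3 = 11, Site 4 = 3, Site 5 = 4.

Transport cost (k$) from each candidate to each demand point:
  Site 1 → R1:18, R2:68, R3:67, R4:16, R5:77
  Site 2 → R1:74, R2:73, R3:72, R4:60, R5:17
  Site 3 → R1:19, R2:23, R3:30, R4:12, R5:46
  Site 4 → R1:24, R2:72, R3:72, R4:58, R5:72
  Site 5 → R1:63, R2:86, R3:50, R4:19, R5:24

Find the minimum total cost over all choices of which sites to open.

Open {Site 2, Site 3}: assign each demand point to its cheapest open site.
  R1→Site 3 19, R2→Site 3 23, R3→Site 3 30, R4→Site 3 12, R5→Site 2 17
  transport cost 101, fixed 14 → total 115.
Compare {Site 2, Site 3, Site 4}: transport cost 101 + fixed 17 = 118.
Compare {Site 2, Site 3, Site 5}: transport cost 101 + fixed 18 = 119.
Compare {Site 1, Site 2, Site 3}: transport cost 100 + fixed 20 = 120.
All other subsets cost ≥ 118. Minimum total cost: 115.

115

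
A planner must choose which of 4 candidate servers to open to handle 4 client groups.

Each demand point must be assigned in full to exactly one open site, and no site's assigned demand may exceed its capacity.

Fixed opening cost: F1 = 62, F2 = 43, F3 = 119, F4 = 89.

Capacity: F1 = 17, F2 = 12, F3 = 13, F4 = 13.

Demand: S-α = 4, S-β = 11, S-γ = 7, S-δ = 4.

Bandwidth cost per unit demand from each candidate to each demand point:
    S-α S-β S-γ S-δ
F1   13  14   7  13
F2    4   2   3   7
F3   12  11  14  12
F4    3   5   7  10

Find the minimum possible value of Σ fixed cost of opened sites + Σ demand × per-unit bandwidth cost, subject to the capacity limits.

Open {F1, F2}; cheapest assignment that respects the capacities:
  F1 (cap 17, load 15): S-α, S-γ, S-δ — cost 4×13 + 7×7 + 4×13 = 153
  F2 (cap 12, load 11): S-β — cost 11×2 = 22
  Shipping 175, fixed 105 → total 280.
  Any other capacity-feasible assignment to {F1, F2} ships for at least 175.
Compare {F1, F2, F4}: its best feasible assignment gives total 317.
Compare {F1, F4}: its best feasible assignment gives total 359.
Every other set of open sites that can feasibly serve all demand totals ≥ 317 even under its best assignment. Minimum: 280.

280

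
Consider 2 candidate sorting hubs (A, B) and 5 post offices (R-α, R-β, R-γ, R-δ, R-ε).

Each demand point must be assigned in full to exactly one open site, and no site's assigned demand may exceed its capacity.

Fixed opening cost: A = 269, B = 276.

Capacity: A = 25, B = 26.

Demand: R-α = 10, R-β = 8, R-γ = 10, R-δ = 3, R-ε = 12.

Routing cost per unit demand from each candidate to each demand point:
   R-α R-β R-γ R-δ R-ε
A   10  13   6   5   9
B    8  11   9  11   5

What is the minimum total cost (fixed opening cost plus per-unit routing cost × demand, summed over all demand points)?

Open {A, B}; cheapest assignment that respects the capacities:
  A (cap 25, load 21): R-β, R-γ, R-δ — cost 8×13 + 10×6 + 3×5 = 179
  B (cap 26, load 22): R-α, R-ε — cost 10×8 + 12×5 = 140
  Shipping 319, fixed 545 → total 864.
  Any other capacity-feasible assignment to {A, B} ships for at least 319.
Total demand is 43 and no other set of sites has combined capacity ≥ 43, so {A, B} is the only feasible choice of open sites. Minimum: 864.

864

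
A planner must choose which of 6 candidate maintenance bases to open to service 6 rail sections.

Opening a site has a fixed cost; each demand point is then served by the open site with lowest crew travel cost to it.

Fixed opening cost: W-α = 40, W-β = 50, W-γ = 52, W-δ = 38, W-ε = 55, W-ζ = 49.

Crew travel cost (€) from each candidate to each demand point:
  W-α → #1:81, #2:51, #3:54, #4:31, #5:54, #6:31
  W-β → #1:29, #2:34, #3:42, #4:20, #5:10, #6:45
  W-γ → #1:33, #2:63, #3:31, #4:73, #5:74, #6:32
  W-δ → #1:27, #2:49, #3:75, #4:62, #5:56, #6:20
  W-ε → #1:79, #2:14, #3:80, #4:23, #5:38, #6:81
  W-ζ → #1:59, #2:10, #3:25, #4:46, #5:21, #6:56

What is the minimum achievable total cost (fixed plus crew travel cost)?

Open {W-β}: assign each demand point to its cheapest open site.
  #1→W-β 29, #2→W-β 34, #3→W-β 42, #4→W-β 20, #5→W-β 10, #6→W-β 45
  crew travel cost 180, fixed 50 → total 230.
Compare {W-δ, W-ζ}: crew travel cost 149 + fixed 87 = 236.
Compare {W-β, W-ζ}: crew travel cost 139 + fixed 99 = 238.
Compare {W-β, W-δ}: crew travel cost 153 + fixed 88 = 241.
All other subsets cost ≥ 236. Minimum total cost: 230.

230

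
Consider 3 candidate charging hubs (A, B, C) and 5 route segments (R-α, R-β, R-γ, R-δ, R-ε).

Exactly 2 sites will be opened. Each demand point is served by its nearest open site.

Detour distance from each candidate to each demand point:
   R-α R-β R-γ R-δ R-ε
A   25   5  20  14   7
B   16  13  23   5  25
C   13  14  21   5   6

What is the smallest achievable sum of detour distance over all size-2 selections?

Open {A, C}.
  R-α→C 13, R-β→A 5, R-γ→A 20, R-δ→C 5, R-ε→C 6  ⇒ total 49.
Compare {A, B}: total 53.
Compare {B, C}: total 58.

49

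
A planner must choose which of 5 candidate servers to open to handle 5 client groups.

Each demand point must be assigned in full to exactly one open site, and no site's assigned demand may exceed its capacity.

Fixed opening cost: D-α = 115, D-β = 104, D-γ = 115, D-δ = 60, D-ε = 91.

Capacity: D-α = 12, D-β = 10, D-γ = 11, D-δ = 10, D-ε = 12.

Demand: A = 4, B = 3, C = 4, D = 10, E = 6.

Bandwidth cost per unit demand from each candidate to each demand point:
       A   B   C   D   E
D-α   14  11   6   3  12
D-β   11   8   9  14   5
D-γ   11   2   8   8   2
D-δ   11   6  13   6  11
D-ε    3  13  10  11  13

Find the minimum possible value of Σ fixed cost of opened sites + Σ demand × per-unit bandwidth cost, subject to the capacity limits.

396

Open {D-γ, D-δ, D-ε}; cheapest assignment that respects the capacities:
  D-γ (cap 11, load 9): B, E — cost 3×2 + 6×2 = 18
  D-δ (cap 10, load 10): D — cost 10×6 = 60
  D-ε (cap 12, load 8): A, C — cost 4×3 + 4×10 = 52
  Shipping 130, fixed 266 → total 396.
  Any other capacity-feasible assignment to {D-γ, D-δ, D-ε} ships for at least 130.
Compare {D-α, D-γ, D-ε}: its best feasible assignment gives total 421.
Compare {D-β, D-δ, D-ε}: its best feasible assignment gives total 421.
Every other set of open sites that can feasibly serve all demand totals ≥ 421 even under its best assignment. Minimum: 396.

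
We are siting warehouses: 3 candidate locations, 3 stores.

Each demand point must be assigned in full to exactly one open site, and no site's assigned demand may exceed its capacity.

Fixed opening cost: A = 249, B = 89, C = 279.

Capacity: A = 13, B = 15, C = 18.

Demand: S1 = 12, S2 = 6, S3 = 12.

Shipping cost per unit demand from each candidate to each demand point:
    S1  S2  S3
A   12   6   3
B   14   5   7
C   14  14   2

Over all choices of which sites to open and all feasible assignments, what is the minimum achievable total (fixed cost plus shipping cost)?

Open {B, C}; cheapest assignment that respects the capacities:
  B (cap 15, load 12): S1 — cost 12×14 = 168
  C (cap 18, load 18): S2, S3 — cost 6×14 + 12×2 = 108
  Shipping 276, fixed 368 → total 644.
  Any other capacity-feasible assignment to {B, C} ships for at least 276.
Compare {A, C}: its best feasible assignment gives total 780.
Compare {A, B, C}: its best feasible assignment gives total 815.
Every other set of open sites that can feasibly serve all demand totals ≥ 780 even under its best assignment. Minimum: 644.

644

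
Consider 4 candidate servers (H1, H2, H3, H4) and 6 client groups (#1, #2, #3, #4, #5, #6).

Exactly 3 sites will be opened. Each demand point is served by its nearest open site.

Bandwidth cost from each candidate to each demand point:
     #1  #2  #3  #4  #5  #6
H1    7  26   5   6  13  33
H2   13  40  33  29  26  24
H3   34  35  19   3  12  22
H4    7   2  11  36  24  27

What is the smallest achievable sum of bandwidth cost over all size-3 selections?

Open {H1, H3, H4}.
  #1→H1 7, #2→H4 2, #3→H1 5, #4→H3 3, #5→H3 12, #6→H3 22  ⇒ total 51.
Compare {H1, H2, H4}: total 57.
Compare {H2, H3, H4}: total 57.
No size-3 selection does better; minimum is 51.

51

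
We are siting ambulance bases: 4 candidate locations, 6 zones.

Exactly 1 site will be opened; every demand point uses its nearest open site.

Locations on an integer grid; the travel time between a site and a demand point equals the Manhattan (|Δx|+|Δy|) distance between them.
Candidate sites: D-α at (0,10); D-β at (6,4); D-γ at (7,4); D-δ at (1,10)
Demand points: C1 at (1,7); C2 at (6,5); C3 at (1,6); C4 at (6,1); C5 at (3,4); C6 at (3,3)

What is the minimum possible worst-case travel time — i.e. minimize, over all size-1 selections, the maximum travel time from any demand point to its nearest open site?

8

Open {D-β}.
  Farthest demand point is C1 at travel time 8 (to D-β); all others are ≤ 8.
With {D-γ} the worst case is 9.
With {D-δ} the worst case is 14.
No size-1 selection achieves below 8.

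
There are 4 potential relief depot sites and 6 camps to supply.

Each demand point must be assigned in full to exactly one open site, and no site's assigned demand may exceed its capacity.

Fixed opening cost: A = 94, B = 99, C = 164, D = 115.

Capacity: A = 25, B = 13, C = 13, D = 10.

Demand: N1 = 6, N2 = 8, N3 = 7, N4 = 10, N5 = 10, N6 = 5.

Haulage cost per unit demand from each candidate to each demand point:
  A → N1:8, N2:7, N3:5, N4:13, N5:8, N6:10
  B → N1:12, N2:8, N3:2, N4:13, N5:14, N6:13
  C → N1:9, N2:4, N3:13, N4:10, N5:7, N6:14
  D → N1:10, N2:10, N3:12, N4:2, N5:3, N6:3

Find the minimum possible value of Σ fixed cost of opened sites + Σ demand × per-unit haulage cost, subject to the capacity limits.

591

Open {A, B, D}; cheapest assignment that respects the capacities:
  A (cap 25, load 24): N1, N2, N5 — cost 6×8 + 8×7 + 10×8 = 184
  B (cap 13, load 12): N3, N6 — cost 7×2 + 5×13 = 79
  D (cap 10, load 10): N4 — cost 10×2 = 20
  Shipping 283, fixed 308 → total 591.
  Any other capacity-feasible assignment to {A, B, D} ships for at least 283.
Compare {A, C, D}: its best feasible assignment gives total 658.
Compare {A, B, C, D}: its best feasible assignment gives total 716.
Every other set of open sites that can feasibly serve all demand totals ≥ 658 even under its best assignment. Minimum: 591.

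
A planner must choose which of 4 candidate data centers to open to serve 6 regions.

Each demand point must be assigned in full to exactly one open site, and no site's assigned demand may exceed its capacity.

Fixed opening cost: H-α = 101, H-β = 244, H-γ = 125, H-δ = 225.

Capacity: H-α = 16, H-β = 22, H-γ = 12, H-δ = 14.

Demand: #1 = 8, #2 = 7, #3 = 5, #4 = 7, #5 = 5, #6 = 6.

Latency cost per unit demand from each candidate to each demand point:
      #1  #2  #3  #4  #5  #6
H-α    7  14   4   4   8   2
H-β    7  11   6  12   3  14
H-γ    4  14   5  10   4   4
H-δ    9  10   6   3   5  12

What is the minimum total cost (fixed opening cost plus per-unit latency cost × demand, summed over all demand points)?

Open {H-α, H-β}; cheapest assignment that respects the capacities:
  H-α (cap 16, load 16): #3, #5, #6 — cost 5×4 + 5×8 + 6×2 = 72
  H-β (cap 22, load 22): #1, #2, #4 — cost 8×7 + 7×11 + 7×12 = 217
  Shipping 289, fixed 345 → total 634.
  Any other capacity-feasible assignment to {H-α, H-β} ships for at least 289.
Compare {H-α, H-γ, H-δ}: its best feasible assignment gives total 646.
Compare {H-α, H-β, H-γ}: its best feasible assignment gives total 664.
Every other set of open sites that can feasibly serve all demand totals ≥ 646 even under its best assignment. Minimum: 634.

634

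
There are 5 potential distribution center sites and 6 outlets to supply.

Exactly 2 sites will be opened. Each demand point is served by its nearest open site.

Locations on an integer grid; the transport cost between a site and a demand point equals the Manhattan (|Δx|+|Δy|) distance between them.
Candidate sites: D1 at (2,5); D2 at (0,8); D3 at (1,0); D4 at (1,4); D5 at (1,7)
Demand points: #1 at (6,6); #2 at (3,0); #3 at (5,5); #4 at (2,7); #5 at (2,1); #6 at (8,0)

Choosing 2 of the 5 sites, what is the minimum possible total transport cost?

21

Open {D1, D3}.
  #1→D1 5, #2→D3 2, #3→D1 3, #4→D1 2, #5→D3 2, #6→D3 7  ⇒ total 21.
Compare {D3, D5}: total 24.
Compare {D3, D4}: total 27.
No size-2 selection does better; minimum is 21.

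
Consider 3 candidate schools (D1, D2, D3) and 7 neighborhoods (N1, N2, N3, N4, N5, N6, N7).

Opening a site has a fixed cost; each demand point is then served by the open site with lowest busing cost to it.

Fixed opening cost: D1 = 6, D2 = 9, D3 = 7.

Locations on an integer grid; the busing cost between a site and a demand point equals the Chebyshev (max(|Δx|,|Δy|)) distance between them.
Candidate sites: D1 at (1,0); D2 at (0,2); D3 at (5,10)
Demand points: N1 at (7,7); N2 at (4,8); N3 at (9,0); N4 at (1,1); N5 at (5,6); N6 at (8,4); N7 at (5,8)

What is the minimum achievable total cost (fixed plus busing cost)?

Open {D1, D3}: assign each demand point to its cheapest open site.
  N1→D3 3, N2→D3 2, N3→D1 8, N4→D1 1, N5→D3 4, N6→D3 6, N7→D3 2
  busing cost 26, fixed 13 → total 39.
Compare {D3}: busing cost 36 + fixed 7 = 43.
Compare {D2, D3}: busing cost 27 + fixed 16 = 43.
Compare {D1, D2, D3}: busing cost 26 + fixed 22 = 48.
All other subsets cost ≥ 43. Minimum total cost: 39.

39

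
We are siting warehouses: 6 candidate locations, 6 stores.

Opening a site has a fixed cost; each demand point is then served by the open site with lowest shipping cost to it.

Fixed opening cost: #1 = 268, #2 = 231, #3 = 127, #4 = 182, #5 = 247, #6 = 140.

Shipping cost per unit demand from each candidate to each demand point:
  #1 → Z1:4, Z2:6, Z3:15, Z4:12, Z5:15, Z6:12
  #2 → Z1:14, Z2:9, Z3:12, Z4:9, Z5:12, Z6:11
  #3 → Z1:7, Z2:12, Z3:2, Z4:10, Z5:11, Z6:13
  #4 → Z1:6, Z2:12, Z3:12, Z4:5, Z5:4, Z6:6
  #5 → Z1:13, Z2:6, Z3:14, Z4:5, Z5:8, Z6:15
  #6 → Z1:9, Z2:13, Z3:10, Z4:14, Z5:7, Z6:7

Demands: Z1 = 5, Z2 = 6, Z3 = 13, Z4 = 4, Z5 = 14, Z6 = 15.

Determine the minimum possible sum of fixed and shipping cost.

Open {#3, #4}: assign each demand point to its cheapest open site.
  Z1→#4 5×6=30, Z2→#3 6×12=72, Z3→#3 13×2=26, Z4→#4 4×5=20, Z5→#4 14×4=56, Z6→#4 15×6=90
  shipping cost 294, fixed 309 → total 603.
Compare {#4}: shipping cost 424 + fixed 182 = 606.
Compare {#3, #6}: shipping cost 376 + fixed 267 = 643.
Compare {#3}: shipping cost 522 + fixed 127 = 649.
All other subsets cost ≥ 606. Minimum total cost: 603.

603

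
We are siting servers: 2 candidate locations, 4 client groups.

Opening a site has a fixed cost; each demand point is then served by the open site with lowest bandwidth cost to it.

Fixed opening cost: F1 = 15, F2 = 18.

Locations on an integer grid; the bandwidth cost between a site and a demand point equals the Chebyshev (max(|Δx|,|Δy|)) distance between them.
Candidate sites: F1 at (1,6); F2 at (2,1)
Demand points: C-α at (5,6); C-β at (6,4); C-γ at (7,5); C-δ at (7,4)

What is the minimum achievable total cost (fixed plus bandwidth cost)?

Open {F1}: assign each demand point to its cheapest open site.
  C-α→F1 4, C-β→F1 5, C-γ→F1 6, C-δ→F1 6
  bandwidth cost 21, fixed 15 → total 36.
Compare {F2}: bandwidth cost 19 + fixed 18 = 37.
Compare {F1, F2}: bandwidth cost 18 + fixed 33 = 51.

36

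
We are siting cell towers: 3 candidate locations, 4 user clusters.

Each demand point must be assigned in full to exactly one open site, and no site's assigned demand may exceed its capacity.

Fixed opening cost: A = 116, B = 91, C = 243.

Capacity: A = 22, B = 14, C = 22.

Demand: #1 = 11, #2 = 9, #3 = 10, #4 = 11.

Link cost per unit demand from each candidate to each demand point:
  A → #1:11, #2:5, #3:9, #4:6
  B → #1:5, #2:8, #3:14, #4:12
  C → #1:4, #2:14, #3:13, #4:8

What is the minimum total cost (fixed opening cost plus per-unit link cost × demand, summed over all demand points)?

626

Open {A, C}; cheapest assignment that respects the capacities:
  A (cap 22, load 19): #2, #3 — cost 9×5 + 10×9 = 135
  C (cap 22, load 22): #1, #4 — cost 11×4 + 11×8 = 132
  Shipping 267, fixed 359 → total 626.
  Any other capacity-feasible assignment to {A, C} ships for at least 267.
Compare {A, B, C}: its best feasible assignment gives total 717.
Every other set of open sites that can feasibly serve all demand totals ≥ 717 even under its best assignment. Minimum: 626.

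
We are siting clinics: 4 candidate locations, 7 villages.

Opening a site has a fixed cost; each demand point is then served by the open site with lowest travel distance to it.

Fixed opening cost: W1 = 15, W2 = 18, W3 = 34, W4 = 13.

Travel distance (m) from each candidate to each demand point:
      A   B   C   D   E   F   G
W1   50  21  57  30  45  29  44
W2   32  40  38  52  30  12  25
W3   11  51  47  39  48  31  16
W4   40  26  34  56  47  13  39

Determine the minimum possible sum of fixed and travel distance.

Open {W1, W2}: assign each demand point to its cheapest open site.
  A→W2 32, B→W1 21, C→W2 38, D→W1 30, E→W2 30, F→W2 12, G→W2 25
  travel distance 188, fixed 33 → total 221.
Compare {W1, W2, W3}: travel distance 158 + fixed 67 = 225.
Compare {W1, W2, W4}: travel distance 184 + fixed 46 = 230.
Compare {W1, W3, W4}: travel distance 170 + fixed 62 = 232.
All other subsets cost ≥ 225. Minimum total cost: 221.

221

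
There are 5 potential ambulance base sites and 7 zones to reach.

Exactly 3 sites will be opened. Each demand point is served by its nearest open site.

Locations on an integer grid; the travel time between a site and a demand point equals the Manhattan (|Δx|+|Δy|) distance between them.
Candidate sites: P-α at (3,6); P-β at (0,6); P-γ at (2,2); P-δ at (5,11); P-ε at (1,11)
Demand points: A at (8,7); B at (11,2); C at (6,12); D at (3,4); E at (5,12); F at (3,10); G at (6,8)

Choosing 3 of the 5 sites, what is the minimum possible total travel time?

27

Open {P-α, P-γ, P-δ}.
  A→P-α 6, B→P-γ 9, C→P-δ 2, D→P-α 2, E→P-δ 1, F→P-δ 3, G→P-δ 4  ⇒ total 27.
Compare {P-β, P-γ, P-δ}: total 29.
Compare {P-γ, P-δ, P-ε}: total 29.
No size-3 selection does better; minimum is 27.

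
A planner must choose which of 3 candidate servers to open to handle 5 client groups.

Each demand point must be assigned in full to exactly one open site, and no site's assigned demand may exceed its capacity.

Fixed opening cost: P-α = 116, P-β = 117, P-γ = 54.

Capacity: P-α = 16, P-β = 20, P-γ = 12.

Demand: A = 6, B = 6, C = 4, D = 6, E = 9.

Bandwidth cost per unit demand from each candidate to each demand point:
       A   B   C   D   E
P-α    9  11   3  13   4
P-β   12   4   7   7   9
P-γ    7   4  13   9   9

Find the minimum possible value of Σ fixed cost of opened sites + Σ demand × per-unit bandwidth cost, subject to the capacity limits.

Open {P-β, P-γ}; cheapest assignment that respects the capacities:
  P-β (cap 20, load 19): C, D, E — cost 4×7 + 6×7 + 9×9 = 151
  P-γ (cap 12, load 12): A, B — cost 6×7 + 6×4 = 66
  Shipping 217, fixed 171 → total 388.
  Any other capacity-feasible assignment to {P-β, P-γ} ships for at least 217.
Compare {P-α, P-β}: its best feasible assignment gives total 417.
Compare {P-α, P-β, P-γ}: its best feasible assignment gives total 443.
Every other set of open sites that can feasibly serve all demand totals ≥ 417 even under its best assignment. Minimum: 388.

388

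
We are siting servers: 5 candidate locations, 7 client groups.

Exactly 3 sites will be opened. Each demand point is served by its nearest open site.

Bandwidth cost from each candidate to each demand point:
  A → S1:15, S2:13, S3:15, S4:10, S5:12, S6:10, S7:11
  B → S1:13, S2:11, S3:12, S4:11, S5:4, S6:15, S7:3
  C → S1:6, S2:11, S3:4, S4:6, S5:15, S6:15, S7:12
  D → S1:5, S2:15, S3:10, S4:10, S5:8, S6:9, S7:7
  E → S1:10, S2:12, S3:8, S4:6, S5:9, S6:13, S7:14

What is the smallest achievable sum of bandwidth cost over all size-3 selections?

42

Open {B, C, D}.
  S1→D 5, S2→B 11, S3→C 4, S4→C 6, S5→B 4, S6→D 9, S7→B 3  ⇒ total 42.
Compare {A, B, C}: total 44.
Compare {B, D, E}: total 46.
No size-3 selection does better; minimum is 42.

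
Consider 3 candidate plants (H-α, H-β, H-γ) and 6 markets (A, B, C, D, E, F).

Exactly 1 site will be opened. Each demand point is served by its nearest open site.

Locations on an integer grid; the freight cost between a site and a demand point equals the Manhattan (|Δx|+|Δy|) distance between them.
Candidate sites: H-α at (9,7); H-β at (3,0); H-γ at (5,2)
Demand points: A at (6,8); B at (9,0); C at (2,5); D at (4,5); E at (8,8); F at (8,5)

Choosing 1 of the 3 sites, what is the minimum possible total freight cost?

Open {H-α}.
  A→H-α 4, B→H-α 7, C→H-α 9, D→H-α 7, E→H-α 2, F→H-α 3  ⇒ total 32.
Compare {H-γ}: total 38.
Compare {H-β}: total 52.

32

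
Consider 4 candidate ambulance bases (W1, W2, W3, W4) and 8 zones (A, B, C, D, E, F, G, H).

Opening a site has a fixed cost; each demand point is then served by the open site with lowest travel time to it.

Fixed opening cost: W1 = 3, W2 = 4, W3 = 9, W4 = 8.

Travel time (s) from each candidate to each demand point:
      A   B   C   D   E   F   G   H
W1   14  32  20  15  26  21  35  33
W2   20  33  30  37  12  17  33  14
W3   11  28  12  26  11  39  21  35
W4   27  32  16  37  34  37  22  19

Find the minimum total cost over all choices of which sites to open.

Open {W1, W2, W3}: assign each demand point to its cheapest open site.
  A→W3 11, B→W3 28, C→W3 12, D→W1 15, E→W3 11, F→W2 17, G→W3 21, H→W2 14
  travel time 129, fixed 16 → total 145.
Compare {W2, W3}: travel time 140 + fixed 13 = 153.
Compare {W1, W2, W3, W4}: travel time 129 + fixed 24 = 153.
Compare {W1, W2, W4}: travel time 142 + fixed 15 = 157.
All other subsets cost ≥ 153. Minimum total cost: 145.

145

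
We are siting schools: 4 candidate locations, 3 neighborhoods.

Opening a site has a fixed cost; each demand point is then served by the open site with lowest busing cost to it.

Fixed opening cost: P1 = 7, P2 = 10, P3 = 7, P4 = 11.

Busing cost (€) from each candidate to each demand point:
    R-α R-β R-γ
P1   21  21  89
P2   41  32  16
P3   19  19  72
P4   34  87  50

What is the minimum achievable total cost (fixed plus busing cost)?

71

Open {P2, P3}: assign each demand point to its cheapest open site.
  R-α→P3 19, R-β→P3 19, R-γ→P2 16
  busing cost 54, fixed 17 → total 71.
Compare {P1, P2}: busing cost 58 + fixed 17 = 75.
Compare {P1, P2, P3}: busing cost 54 + fixed 24 = 78.
Compare {P2, P3, P4}: busing cost 54 + fixed 28 = 82.
All other subsets cost ≥ 75. Minimum total cost: 71.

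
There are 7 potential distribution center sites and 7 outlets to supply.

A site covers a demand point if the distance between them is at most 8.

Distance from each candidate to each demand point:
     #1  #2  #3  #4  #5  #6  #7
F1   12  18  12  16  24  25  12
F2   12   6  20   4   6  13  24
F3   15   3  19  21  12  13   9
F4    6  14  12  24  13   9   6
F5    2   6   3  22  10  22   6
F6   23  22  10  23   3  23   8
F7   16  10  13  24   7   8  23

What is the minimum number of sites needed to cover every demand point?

Coverage sets (demand points within 8 of each site):
  F1: {}
  F2: {#2, #4, #5}
  F3: {#2}
  F4: {#1, #7}
  F5: {#1, #2, #3, #7}
  F6: {#5, #7}
  F7: {#5, #6}
No 2 sites suffice: every size-2 union leaves at least one demand point uncovered.
But {F2, F5, F7} covers everything, so the minimum is 3.

3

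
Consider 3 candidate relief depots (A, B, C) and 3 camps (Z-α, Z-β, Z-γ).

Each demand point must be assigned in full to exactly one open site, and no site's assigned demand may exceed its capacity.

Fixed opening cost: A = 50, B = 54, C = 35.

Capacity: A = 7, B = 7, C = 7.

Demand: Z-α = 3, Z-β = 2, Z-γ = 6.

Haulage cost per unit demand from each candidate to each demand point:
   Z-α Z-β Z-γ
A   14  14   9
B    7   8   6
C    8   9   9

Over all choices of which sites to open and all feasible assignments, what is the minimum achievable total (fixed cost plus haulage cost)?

167

Open {B, C}; cheapest assignment that respects the capacities:
  B (cap 7, load 6): Z-γ — cost 6×6 = 36
  C (cap 7, load 5): Z-α, Z-β — cost 3×8 + 2×9 = 42
  Shipping 78, fixed 89 → total 167.
  Any other capacity-feasible assignment to {B, C} ships for at least 78.
Compare {A, C}: its best feasible assignment gives total 181.
Compare {A, B}: its best feasible assignment gives total 195.
Every other set of open sites that can feasibly serve all demand totals ≥ 181 even under its best assignment. Minimum: 167.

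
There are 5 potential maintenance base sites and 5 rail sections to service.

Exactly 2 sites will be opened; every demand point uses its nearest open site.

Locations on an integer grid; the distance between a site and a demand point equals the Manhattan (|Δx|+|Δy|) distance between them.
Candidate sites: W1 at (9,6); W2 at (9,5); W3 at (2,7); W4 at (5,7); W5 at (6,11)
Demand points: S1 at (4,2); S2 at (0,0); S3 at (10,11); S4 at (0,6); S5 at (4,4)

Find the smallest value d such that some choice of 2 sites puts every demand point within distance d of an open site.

9

Open {W1, W3}.
  Farthest demand point is S2 at distance 9 (to W3); all others are ≤ 9.
With {W2, W3} the worst case is 9.
With {W3, W4} the worst case is 9.
No size-2 selection achieves below 9.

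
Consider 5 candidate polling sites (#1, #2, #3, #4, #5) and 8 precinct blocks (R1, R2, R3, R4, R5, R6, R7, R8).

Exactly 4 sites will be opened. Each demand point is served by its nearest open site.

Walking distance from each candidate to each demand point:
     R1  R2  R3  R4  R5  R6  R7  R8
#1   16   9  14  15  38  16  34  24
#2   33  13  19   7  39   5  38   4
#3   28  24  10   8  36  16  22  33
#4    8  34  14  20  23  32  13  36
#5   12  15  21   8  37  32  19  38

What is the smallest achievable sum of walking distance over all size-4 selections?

Open {#1, #2, #3, #4}.
  R1→#4 8, R2→#1 9, R3→#3 10, R4→#2 7, R5→#4 23, R6→#2 5, R7→#4 13, R8→#2 4  ⇒ total 79.
Compare {#1, #2, #4, #5}: total 83.
Compare {#2, #3, #4, #5}: total 83.
No size-4 selection does better; minimum is 79.

79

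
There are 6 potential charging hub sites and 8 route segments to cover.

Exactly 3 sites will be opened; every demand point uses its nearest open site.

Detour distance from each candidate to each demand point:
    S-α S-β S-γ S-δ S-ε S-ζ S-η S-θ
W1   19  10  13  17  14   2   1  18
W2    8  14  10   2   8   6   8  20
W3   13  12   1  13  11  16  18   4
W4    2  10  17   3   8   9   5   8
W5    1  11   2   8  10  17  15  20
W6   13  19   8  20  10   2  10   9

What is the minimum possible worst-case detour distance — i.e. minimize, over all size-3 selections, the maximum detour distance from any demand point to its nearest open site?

10

Open {W1, W2, W3}.
  Farthest demand point is S-β at detour distance 10 (to W1); all others are ≤ 10.
With {W1, W2, W4} the worst case is 10.
With {W1, W2, W6} the worst case is 10.
No size-3 selection achieves below 10.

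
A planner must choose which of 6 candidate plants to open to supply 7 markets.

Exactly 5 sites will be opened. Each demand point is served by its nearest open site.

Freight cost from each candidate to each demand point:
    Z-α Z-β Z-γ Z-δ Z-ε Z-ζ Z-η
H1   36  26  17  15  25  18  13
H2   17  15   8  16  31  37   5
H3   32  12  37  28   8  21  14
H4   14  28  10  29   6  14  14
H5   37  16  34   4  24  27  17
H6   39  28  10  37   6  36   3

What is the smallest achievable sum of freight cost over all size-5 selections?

61

Open {H2, H3, H4, H5, H6}.
  Z-α→H4 14, Z-β→H3 12, Z-γ→H2 8, Z-δ→H5 4, Z-ε→H4 6, Z-ζ→H4 14, Z-η→H6 3  ⇒ total 61.
Compare {H1, H2, H3, H4, H5}: total 63.
Compare {H1, H3, H4, H5, H6}: total 63.
No size-5 selection does better; minimum is 61.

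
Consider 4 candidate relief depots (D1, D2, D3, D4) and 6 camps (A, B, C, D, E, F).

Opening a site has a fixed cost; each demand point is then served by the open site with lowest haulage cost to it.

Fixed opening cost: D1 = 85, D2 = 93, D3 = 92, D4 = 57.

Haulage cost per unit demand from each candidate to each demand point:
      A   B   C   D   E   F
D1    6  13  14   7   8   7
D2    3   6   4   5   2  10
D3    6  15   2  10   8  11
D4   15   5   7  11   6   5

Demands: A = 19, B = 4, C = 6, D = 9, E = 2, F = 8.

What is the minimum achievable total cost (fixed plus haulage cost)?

327

Open {D2}: assign each demand point to its cheapest open site.
  A→D2 19×3=57, B→D2 4×6=24, C→D2 6×4=24, D→D2 9×5=45, E→D2 2×2=4, F→D2 8×10=80
  haulage cost 234, fixed 93 → total 327.
Compare {D2, D4}: haulage cost 190 + fixed 150 = 340.
Compare {D1, D2}: haulage cost 210 + fixed 178 = 388.
Compare {D2, D3}: haulage cost 222 + fixed 185 = 407.
All other subsets cost ≥ 340. Minimum total cost: 327.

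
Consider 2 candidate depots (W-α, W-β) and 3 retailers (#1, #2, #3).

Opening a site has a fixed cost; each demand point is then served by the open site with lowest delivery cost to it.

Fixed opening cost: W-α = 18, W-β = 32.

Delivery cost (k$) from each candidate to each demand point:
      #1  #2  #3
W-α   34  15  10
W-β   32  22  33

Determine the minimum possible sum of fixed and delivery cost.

Open {W-α}: assign each demand point to its cheapest open site.
  #1→W-α 34, #2→W-α 15, #3→W-α 10
  delivery cost 59, fixed 18 → total 77.
Compare {W-α, W-β}: delivery cost 57 + fixed 50 = 107.
Compare {W-β}: delivery cost 87 + fixed 32 = 119.

77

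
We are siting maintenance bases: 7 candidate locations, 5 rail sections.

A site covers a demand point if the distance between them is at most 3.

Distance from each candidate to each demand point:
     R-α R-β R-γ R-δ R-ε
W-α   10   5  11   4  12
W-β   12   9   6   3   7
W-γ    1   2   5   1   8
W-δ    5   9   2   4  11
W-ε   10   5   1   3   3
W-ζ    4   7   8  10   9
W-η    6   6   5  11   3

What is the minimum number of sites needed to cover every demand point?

Coverage sets (demand points within 3 of each site):
  W-α: {}
  W-β: {R-δ}
  W-γ: {R-α, R-β, R-δ}
  W-δ: {R-γ}
  W-ε: {R-γ, R-δ, R-ε}
  W-ζ: {}
  W-η: {R-ε}
No single site covers all 5 demand points.
But {W-γ, W-ε} covers everything, so the minimum is 2.

2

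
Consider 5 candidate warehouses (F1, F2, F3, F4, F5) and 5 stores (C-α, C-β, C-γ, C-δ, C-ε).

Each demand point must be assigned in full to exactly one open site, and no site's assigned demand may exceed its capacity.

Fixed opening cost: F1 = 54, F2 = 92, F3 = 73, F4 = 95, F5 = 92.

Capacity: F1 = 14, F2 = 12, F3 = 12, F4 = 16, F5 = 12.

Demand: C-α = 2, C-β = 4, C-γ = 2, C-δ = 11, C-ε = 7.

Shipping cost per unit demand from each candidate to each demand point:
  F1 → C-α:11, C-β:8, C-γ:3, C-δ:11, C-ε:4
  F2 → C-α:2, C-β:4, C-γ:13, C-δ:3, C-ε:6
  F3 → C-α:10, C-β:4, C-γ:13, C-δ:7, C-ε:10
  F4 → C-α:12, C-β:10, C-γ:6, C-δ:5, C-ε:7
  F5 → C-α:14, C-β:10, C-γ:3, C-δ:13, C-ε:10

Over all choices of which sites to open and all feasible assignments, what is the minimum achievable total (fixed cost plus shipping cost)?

294

Open {F1, F4}; cheapest assignment that respects the capacities:
  F1 (cap 14, load 13): C-β, C-γ, C-ε — cost 4×8 + 2×3 + 7×4 = 66
  F4 (cap 16, load 13): C-α, C-δ — cost 2×12 + 11×5 = 79
  Shipping 145, fixed 149 → total 294.
  Any other capacity-feasible assignment to {F1, F4} ships for at least 145.
Compare {F1, F2, F3}: its best feasible assignment gives total 322.
Compare {F2, F4}: its best feasible assignment gives total 336.
Every other set of open sites that can feasibly serve all demand totals ≥ 322 even under its best assignment. Minimum: 294.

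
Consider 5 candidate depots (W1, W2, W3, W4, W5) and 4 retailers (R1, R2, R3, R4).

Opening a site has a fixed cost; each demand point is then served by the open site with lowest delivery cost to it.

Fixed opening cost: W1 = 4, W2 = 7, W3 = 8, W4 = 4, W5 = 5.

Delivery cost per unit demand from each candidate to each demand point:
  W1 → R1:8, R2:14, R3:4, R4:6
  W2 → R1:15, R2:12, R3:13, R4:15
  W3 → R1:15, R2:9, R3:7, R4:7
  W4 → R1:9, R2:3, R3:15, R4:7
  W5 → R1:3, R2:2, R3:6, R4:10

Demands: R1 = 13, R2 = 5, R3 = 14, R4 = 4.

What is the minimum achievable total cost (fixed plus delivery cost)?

Open {W1, W5}: assign each demand point to its cheapest open site.
  R1→W5 13×3=39, R2→W5 5×2=10, R3→W1 14×4=56, R4→W1 4×6=24
  delivery cost 129, fixed 9 → total 138.
Compare {W1, W4, W5}: delivery cost 129 + fixed 13 = 142.
Compare {W1, W2, W5}: delivery cost 129 + fixed 16 = 145.
Compare {W1, W3, W5}: delivery cost 129 + fixed 17 = 146.
All other subsets cost ≥ 142. Minimum total cost: 138.

138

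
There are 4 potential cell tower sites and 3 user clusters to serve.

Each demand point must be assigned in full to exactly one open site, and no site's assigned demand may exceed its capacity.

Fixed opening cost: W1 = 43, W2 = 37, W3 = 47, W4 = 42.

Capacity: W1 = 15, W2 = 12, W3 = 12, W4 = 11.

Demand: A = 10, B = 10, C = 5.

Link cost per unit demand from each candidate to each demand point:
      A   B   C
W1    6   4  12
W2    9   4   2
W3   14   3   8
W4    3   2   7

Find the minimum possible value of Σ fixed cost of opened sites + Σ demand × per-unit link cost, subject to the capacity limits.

Open {W2, W3, W4}; cheapest assignment that respects the capacities:
  W2 (cap 12, load 5): C — cost 5×2 = 10
  W3 (cap 12, load 10): B — cost 10×3 = 30
  W4 (cap 11, load 10): A — cost 10×3 = 30
  Shipping 70, fixed 126 → total 196.
  Any other capacity-feasible assignment to {W2, W3, W4} ships for at least 70.
Compare {W1, W2, W4}: its best feasible assignment gives total 202.
Compare {W1, W4}: its best feasible assignment gives total 215.
Every other set of open sites that can feasibly serve all demand totals ≥ 202 even under its best assignment. Minimum: 196.

196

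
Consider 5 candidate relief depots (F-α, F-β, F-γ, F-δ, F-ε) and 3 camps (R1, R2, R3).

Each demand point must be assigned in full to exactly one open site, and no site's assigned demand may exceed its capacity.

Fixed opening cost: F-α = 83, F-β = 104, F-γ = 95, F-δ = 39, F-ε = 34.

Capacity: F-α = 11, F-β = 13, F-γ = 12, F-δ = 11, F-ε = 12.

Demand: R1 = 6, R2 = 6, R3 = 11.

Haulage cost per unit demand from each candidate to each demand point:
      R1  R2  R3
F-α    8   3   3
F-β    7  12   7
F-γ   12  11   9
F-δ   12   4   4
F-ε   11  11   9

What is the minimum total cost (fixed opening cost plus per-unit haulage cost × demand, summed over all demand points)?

249

Open {F-δ, F-ε}; cheapest assignment that respects the capacities:
  F-δ (cap 11, load 11): R3 — cost 11×4 = 44
  F-ε (cap 12, load 12): R1, R2 — cost 6×11 + 6×11 = 132
  Shipping 176, fixed 73 → total 249.
  Any other capacity-feasible assignment to {F-δ, F-ε} ships for at least 176.
Compare {F-α, F-δ, F-ε}: its best feasible assignment gives total 279.
Compare {F-α, F-ε}: its best feasible assignment gives total 282.
Every other set of open sites that can feasibly serve all demand totals ≥ 279 even under its best assignment. Minimum: 249.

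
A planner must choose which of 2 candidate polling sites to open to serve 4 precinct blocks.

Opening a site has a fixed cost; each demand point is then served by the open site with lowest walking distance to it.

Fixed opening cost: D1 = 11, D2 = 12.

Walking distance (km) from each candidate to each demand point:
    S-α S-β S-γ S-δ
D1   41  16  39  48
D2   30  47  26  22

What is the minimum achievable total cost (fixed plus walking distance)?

117

Open {D1, D2}: assign each demand point to its cheapest open site.
  S-α→D2 30, S-β→D1 16, S-γ→D2 26, S-δ→D2 22
  walking distance 94, fixed 23 → total 117.
Compare {D2}: walking distance 125 + fixed 12 = 137.
Compare {D1}: walking distance 144 + fixed 11 = 155.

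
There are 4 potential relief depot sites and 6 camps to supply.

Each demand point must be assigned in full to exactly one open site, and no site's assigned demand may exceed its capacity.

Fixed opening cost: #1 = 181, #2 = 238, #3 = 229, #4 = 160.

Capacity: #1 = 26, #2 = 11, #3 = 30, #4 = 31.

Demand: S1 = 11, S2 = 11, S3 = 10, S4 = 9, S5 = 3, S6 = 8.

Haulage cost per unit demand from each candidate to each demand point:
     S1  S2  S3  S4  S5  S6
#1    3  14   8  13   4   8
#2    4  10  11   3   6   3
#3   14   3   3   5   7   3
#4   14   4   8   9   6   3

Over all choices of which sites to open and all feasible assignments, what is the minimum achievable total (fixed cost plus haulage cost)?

Open {#1, #4}; cheapest assignment that respects the capacities:
  #1 (cap 26, load 24): S1, S3, S5 — cost 11×3 + 10×8 + 3×4 = 125
  #4 (cap 31, load 28): S2, S4, S6 — cost 11×4 + 9×9 + 8×3 = 149
  Shipping 274, fixed 341 → total 615.
  Any other capacity-feasible assignment to {#1, #4} ships for at least 274.
Compare {#1, #3}: its best feasible assignment gives total 627.
Compare {#3, #4}: its best feasible assignment gives total 693.
Every other set of open sites that can feasibly serve all demand totals ≥ 627 even under its best assignment. Minimum: 615.

615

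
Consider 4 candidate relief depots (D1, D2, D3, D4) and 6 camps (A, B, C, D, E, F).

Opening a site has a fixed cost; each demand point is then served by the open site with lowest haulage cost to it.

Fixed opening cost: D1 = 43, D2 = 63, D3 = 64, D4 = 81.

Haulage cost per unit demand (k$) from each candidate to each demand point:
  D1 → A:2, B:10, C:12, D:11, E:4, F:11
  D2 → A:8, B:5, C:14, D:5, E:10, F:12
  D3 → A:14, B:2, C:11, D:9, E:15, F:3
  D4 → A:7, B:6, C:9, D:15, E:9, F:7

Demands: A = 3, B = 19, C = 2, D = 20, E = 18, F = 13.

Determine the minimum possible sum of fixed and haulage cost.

Open {D1, D2, D3}: assign each demand point to its cheapest open site.
  A→D1 3×2=6, B→D3 19×2=38, C→D3 2×11=22, D→D2 20×5=100, E→D1 18×4=72, F→D3 13×3=39
  haulage cost 277, fixed 170 → total 447.
Compare {D1, D3}: haulage cost 357 + fixed 107 = 464.
Compare {D1, D2, D3, D4}: haulage cost 273 + fixed 251 = 524.
Compare {D2, D3}: haulage cost 403 + fixed 127 = 530.
All other subsets cost ≥ 464. Minimum total cost: 447.

447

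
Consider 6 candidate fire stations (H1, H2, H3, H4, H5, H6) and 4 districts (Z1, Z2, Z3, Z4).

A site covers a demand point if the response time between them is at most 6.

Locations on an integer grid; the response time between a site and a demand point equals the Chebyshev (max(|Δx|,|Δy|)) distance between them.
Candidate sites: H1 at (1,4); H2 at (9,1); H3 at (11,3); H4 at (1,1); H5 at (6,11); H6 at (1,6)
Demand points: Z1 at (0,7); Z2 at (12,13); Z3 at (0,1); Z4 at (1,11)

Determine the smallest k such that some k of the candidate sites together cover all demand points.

2

Coverage sets (demand points within 6 of each site):
  H1: {Z1, Z3}
  H2: {}
  H3: {}
  H4: {Z1, Z3}
  H5: {Z1, Z2, Z4}
  H6: {Z1, Z3, Z4}
No single site covers all 4 demand points.
But {H1, H5} covers everything, so the minimum is 2.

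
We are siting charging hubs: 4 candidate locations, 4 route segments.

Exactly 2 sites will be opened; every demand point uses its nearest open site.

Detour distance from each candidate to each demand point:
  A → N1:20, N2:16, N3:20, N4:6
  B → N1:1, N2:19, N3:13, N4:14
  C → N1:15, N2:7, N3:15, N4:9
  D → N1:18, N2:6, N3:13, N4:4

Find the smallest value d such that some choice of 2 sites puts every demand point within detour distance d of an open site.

13

Open {B, C}.
  Farthest demand point is N3 at detour distance 13 (to B); all others are ≤ 13.
With {B, D} the worst case is 13.
With {A, C} the worst case is 15.
No size-2 selection achieves below 13.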